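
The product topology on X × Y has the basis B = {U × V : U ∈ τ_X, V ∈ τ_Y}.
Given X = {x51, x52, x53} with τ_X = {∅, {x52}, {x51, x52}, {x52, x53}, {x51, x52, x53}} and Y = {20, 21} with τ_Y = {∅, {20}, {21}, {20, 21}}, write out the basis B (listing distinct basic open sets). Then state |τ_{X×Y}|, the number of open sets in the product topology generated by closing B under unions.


Basis B = {∅ × ∅, {x52} × {20}, {x52} × {21}, {x51, x52} × {20}, {x51, x52} × {21}, {x52} × {20, 21}, {x52, x53} × {20}, {x52, x53} × {21}, {x51, x52, x53} × {20}, {x51, x52, x53} × {21}, {x51, x52} × {20, 21}, {x52, x53} × {20, 21}, {x51, x52, x53} × {20, 21}}; |τ_{X×Y}| = 25.

Enumerate products U × V with U ∈ τ_X, V ∈ τ_Y (deduplicated):
  ∅ × ∅ = {} (∅)
  {x52} × {20} = {(x52,20)}
  {x52} × {21} = {(x52,21)}
  {x51, x52} × {20} = {(x51,20), (x52,20)}
  {x51, x52} × {21} = {(x51,21), (x52,21)}
  {x52} × {20, 21} = {(x52,20), (x52,21)}
  {x52, x53} × {20} = {(x52,20), (x53,20)}
  {x52, x53} × {21} = {(x52,21), (x53,21)}
  {x51, x52, x53} × {20} = {(x51,20), (x52,20), (x53,20)}
  {x51, x52, x53} × {21} = {(x51,21), (x52,21), (x53,21)}
  {x51, x52} × {20, 21} = {(x51,20), (x51,21), (x52,20), (x52,21)}
  {x52, x53} × {20, 21} = {(x52,20), (x52,21), (x53,20), (x53,21)}
  {x51, x52, x53} × {20, 21} = {(x51,20), (x51,21), (x52,20), (x52,21), (x53,20), (x53,21)}
These 13 distinct sets form the basis B.
Close under arbitrary unions to get τ_{X×Y}; counting gives |τ_{X×Y}| = 25.


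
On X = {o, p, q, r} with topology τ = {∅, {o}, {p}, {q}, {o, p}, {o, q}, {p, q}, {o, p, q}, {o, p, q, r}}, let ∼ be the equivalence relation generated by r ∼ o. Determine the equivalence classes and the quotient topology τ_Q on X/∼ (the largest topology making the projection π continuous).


X/∼ = {[o=r], [p], [q]}; |τ_Q| = 5.

Equivalence classes: [o=r], [p], [q].
Quotient map π: X → X/∼ sends o ↦ [o=r], p ↦ [p], q ↦ [q], r ↦ [o=r].
For each subset V ⊆ X/∼, compute π^{-1}(V) ⊆ X and check whether π^{-1}(V) ∈ τ. V is open in τ_Q iff π^{-1}(V) ∈ τ.
  V = {}: π^{-1}(V) = ∅ ∈ τ ✓.
  V = {[o=r]}: π^{-1}(V) = {o, r} ∉ τ ✗.
  V = {[p]}: π^{-1}(V) = {p} ∈ τ ✓.
  V = {[o=r], [p]}: π^{-1}(V) = {o, p, r} ∉ τ ✗.
  V = {[q]}: π^{-1}(V) = {q} ∈ τ ✓.
  V = {[o=r], [q]}: π^{-1}(V) = {o, q, r} ∉ τ ✗.
  V = {[p], [q]}: π^{-1}(V) = {p, q} ∈ τ ✓.
  V = {[o=r], [p], [q]}: π^{-1}(V) = {o, p, q, r} ∈ τ ✓.
Open sets in the quotient: τ_Q = {{}, {[p]}, {[q]}, {[p], [q]}, {[o=r], [p], [q]}} (5 elements).


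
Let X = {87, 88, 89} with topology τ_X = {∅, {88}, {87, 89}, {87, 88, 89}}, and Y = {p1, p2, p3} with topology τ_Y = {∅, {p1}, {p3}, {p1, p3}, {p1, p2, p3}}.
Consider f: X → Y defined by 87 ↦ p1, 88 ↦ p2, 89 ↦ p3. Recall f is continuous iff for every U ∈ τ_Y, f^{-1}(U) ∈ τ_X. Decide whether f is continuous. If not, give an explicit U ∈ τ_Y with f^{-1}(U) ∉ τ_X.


f is NOT continuous.

Compute f^{-1}(U) for each U ∈ τ_Y:
  U = ∅: f^{-1}(U) = ∅ ∈ τ_X ✓.
  U = {p1}: f^{-1}(U) = {87} ∉ τ_X ✗.
  U = {p3}: f^{-1}(U) = {89} ∉ τ_X ✗.
  U = {p1, p3}: f^{-1}(U) = {87, 89} ∈ τ_X ✓.
  U = {p1, p2, p3}: f^{-1}(U) = {87, 88, 89} ∈ τ_X ✓.
Found U = {p1} with f^{-1}(U) = {87} not in τ_X. Therefore f is NOT continuous.


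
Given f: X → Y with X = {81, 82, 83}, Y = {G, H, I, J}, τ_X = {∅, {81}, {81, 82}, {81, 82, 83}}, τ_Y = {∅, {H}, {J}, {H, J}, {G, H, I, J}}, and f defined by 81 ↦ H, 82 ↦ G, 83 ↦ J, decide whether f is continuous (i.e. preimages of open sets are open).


f is NOT continuous.

Compute f^{-1}(U) for each U ∈ τ_Y:
  U = ∅: f^{-1}(U) = ∅ ∈ τ_X ✓.
  U = {H}: f^{-1}(U) = {81} ∈ τ_X ✓.
  U = {J}: f^{-1}(U) = {83} ∉ τ_X ✗.
  U = {H, J}: f^{-1}(U) = {81, 83} ∉ τ_X ✗.
  U = {G, H, I, J}: f^{-1}(U) = {81, 82, 83} ∈ τ_X ✓.
Found U = {J} with f^{-1}(U) = {83} not in τ_X. Therefore f is NOT continuous.


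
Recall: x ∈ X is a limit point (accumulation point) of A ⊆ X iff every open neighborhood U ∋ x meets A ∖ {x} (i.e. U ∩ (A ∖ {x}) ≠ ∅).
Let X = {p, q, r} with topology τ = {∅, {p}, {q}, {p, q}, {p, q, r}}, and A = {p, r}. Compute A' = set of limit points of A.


A' = {r}

For each x ∈ X, list the open sets U ∈ τ with x ∈ U, then check whether U ∩ (A ∖ {x}) ≠ ∅ for every such U.
  x = p: open {p} ∋ x has {p} ∩ (A ∖ {p}) = ∅, so x is NOT a limit point.
  x = q: open {q} ∋ x has {q} ∩ (A ∖ {q}) = ∅, so x is NOT a limit point.
  x = r: opens ∋ x are {p, q, r}; each meets A ∖ {r}, so x IS a limit point.
Collecting: A' = {r}.


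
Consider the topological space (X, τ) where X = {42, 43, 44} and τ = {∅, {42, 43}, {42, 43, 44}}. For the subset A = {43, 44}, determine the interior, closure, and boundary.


int(A) = ∅, cl(A) = {42, 43, 44}, ∂A = {42, 43, 44}.

Closed sets in (X, τ) are complements of opens:
  closed(X, τ) = {∅, {44}, {42, 43, 44}}.
int(A) = ⋃ {U ∈ τ : U ⊆ A}. Opens contained in A: ∅.
Taking the union of these: int(A) = ∅.
cl(A) = ⋂ {C closed : A ⊆ C}. Closed sets containing A: {42, 43, 44}.
Intersecting these: cl(A) = {42, 43, 44}.
∂A = cl(A) ∖ int(A) = {42, 43, 44} ∖ ∅ = {42, 43, 44}.


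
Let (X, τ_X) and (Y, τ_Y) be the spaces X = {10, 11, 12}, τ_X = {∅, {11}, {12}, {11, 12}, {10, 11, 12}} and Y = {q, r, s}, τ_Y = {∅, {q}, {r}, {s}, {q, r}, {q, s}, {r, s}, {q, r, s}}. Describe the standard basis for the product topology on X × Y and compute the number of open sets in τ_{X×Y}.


Basis B = {∅ × ∅, {11} × {q}, {11} × {r}, {11} × {s}, {12} × {q}, {12} × {r}, {12} × {s}, {11} × {q, r}, {11} × {q, s}, {11, 12} × {q}, {11} × {r, s}, {11, 12} × {r}, {11, 12} × {s}, {12} × {q, r}, {12} × {q, s}, {12} × {r, s}, {10, 11, 12} × {q}, {10, 11, 12} × {r}, {10, 11, 12} × {s}, {11} × {q, r, s}, {12} × {q, r, s}, {11, 12} × {q, r}, {11, 12} × {q, s}, {11, 12} × {r, s}, {10, 11, 12} × {q, r}, {10, 11, 12} × {q, s}, {10, 11, 12} × {r, s}, {11, 12} × {q, r, s}, {10, 11, 12} × {q, r, s}}; |τ_{X×Y}| = 125.

Enumerate products U × V with U ∈ τ_X, V ∈ τ_Y (deduplicated):
  ∅ × ∅ = {} (∅)
  {11} × {q} = {(11,q)}
  {11} × {r} = {(11,r)}
  {11} × {s} = {(11,s)}
  {12} × {q} = {(12,q)}
  {12} × {r} = {(12,r)}
  {12} × {s} = {(12,s)}
  {11} × {q, r} = {(11,q), (11,r)}
  {11} × {q, s} = {(11,q), (11,s)}
  {11, 12} × {q} = {(11,q), (12,q)}
  {11} × {r, s} = {(11,r), (11,s)}
  {11, 12} × {r} = {(11,r), (12,r)}
  {11, 12} × {s} = {(11,s), (12,s)}
  {12} × {q, r} = {(12,q), (12,r)}
  {12} × {q, s} = {(12,q), (12,s)}
  {12} × {r, s} = {(12,r), (12,s)}
  {10, 11, 12} × {q} = {(10,q), (11,q), (12,q)}
  {10, 11, 12} × {r} = {(10,r), (11,r), (12,r)}
  {10, 11, 12} × {s} = {(10,s), (11,s), (12,s)}
  {11} × {q, r, s} = {(11,q), (11,r), (11,s)}
  {12} × {q, r, s} = {(12,q), (12,r), (12,s)}
  {11, 12} × {q, r} = {(11,q), (11,r), (12,q), (12,r)}
  {11, 12} × {q, s} = {(11,q), (11,s), (12,q), (12,s)}
  {11, 12} × {r, s} = {(11,r), (11,s), (12,r), (12,s)}
  {10, 11, 12} × {q, r} = {(10,q), (10,r), (11,q), (11,r), (12,q), (12,r)}
  {10, 11, 12} × {q, s} = {(10,q), (10,s), (11,q), (11,s), (12,q), (12,s)}
  {10, 11, 12} × {r, s} = {(10,r), (10,s), (11,r), (11,s), (12,r), (12,s)}
  {11, 12} × {q, r, s} = {(11,q), (11,r), (11,s), (12,q), (12,r), (12,s)}
  {10, 11, 12} × {q, r, s} = {(10,q), (10,r), (10,s), (11,q), (11,r), (11,s), (12,q), (12,r), (12,s)}
These 29 distinct sets form the basis B.
Close under arbitrary unions to get τ_{X×Y}; counting gives |τ_{X×Y}| = 125.


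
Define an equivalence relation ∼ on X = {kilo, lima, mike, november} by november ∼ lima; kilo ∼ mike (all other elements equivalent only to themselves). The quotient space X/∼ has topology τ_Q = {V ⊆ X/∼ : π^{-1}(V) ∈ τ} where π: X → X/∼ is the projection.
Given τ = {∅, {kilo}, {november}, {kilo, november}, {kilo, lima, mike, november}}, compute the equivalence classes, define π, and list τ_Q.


X/∼ = {[kilo=mike], [lima=november]}; |τ_Q| = 2.

Equivalence classes: [kilo=mike], [lima=november].
Quotient map π: X → X/∼ sends kilo ↦ [kilo=mike], lima ↦ [lima=november], mike ↦ [kilo=mike], november ↦ [lima=november].
For each subset V ⊆ X/∼, compute π^{-1}(V) ⊆ X and check whether π^{-1}(V) ∈ τ. V is open in τ_Q iff π^{-1}(V) ∈ τ.
  V = {}: π^{-1}(V) = ∅ ∈ τ ✓.
  V = {[kilo=mike]}: π^{-1}(V) = {kilo, mike} ∉ τ ✗.
  V = {[lima=november]}: π^{-1}(V) = {lima, november} ∉ τ ✗.
  V = {[kilo=mike], [lima=november]}: π^{-1}(V) = {kilo, lima, mike, november} ∈ τ ✓.
Open sets in the quotient: τ_Q = {{}, {[kilo=mike], [lima=november]}} (2 elements).


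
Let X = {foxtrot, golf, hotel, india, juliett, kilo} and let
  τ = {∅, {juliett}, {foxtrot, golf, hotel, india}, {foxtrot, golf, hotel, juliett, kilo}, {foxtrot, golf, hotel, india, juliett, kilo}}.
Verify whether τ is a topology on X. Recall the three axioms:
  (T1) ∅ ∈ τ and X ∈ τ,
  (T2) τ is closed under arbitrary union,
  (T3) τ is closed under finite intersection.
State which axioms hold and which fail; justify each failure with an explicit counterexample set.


τ is NOT a topology on X.

Axiom (T1): ∅ ∈ τ? Yes; X ∈ τ? Yes.
Axiom (T2/T3): check pairwise unions and intersections of members of τ.
Counterexample for (T2): {juliett} ∪ {foxtrot, golf, hotel, india} = {foxtrot, golf, hotel, india, juliett} ∉ τ. Therefore τ is NOT a topology.


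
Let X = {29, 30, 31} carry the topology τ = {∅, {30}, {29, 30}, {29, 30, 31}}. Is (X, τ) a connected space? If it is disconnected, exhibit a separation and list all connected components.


(X, τ) is connected.

Find clopen sets (U ∈ τ with X ∖ U ∈ τ):
  U = ∅, X ∖ U = {29, 30, 31} — both open, so U is clopen.
  U = {29, 30, 31}, X ∖ U = ∅ — both open, so U is clopen.
Only trivial clopens (∅ and X) exist, so (X, τ) is connected.
Compute connected components by grouping points that agree on all clopens:
  component: {29, 30, 31}


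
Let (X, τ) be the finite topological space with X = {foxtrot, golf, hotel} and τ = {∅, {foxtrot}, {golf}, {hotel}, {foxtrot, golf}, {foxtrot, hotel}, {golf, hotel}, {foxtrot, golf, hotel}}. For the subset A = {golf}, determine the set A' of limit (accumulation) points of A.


A' = ∅

For each x ∈ X, list the open sets U ∈ τ with x ∈ U, then check whether U ∩ (A ∖ {x}) ≠ ∅ for every such U.
  x = foxtrot: open {foxtrot} ∋ x has {foxtrot} ∩ (A ∖ {foxtrot}) = ∅, so x is NOT a limit point.
  x = golf: open {golf} ∋ x has {golf} ∩ (A ∖ {golf}) = ∅, so x is NOT a limit point.
  x = hotel: open {hotel} ∋ x has {hotel} ∩ (A ∖ {hotel}) = ∅, so x is NOT a limit point.
Collecting: A' = ∅.


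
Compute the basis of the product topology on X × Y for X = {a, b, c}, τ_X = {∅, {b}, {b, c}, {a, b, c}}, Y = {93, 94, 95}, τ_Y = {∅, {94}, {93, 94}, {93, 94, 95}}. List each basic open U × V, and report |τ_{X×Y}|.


Basis B = {∅ × ∅, {b} × {94}, {b} × {93, 94}, {b, c} × {94}, {a, b, c} × {94}, {b} × {93, 94, 95}, {b, c} × {93, 94}, {a, b, c} × {93, 94}, {b, c} × {93, 94, 95}, {a, b, c} × {93, 94, 95}}; |τ_{X×Y}| = 20.

Enumerate products U × V with U ∈ τ_X, V ∈ τ_Y (deduplicated):
  ∅ × ∅ = {} (∅)
  {b} × {94} = {(b,94)}
  {b} × {93, 94} = {(b,93), (b,94)}
  {b, c} × {94} = {(b,94), (c,94)}
  {a, b, c} × {94} = {(a,94), (b,94), (c,94)}
  {b} × {93, 94, 95} = {(b,93), (b,94), (b,95)}
  {b, c} × {93, 94} = {(b,93), (b,94), (c,93), (c,94)}
  {a, b, c} × {93, 94} = {(a,93), (a,94), (b,93), (b,94), (c,93), (c,94)}
  {b, c} × {93, 94, 95} = {(b,93), (b,94), (b,95), (c,93), (c,94), (c,95)}
  {a, b, c} × {93, 94, 95} = {(a,93), (a,94), (a,95), (b,93), (b,94), (b,95), (c,93), (c,94), (c,95)}
These 10 distinct sets form the basis B.
Close under arbitrary unions to get τ_{X×Y}; counting gives |τ_{X×Y}| = 20.


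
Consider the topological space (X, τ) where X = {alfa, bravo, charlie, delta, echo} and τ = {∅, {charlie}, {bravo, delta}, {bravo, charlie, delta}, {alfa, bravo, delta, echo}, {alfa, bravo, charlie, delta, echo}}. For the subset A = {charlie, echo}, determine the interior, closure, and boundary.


int(A) = {charlie}, cl(A) = {alfa, charlie, echo}, ∂A = {alfa, echo}.

Closed sets in (X, τ) are complements of opens:
  closed(X, τ) = {∅, {charlie}, {alfa, echo}, {alfa, charlie, echo}, {alfa, bravo, delta, echo}, {alfa, bravo, charlie, delta, echo}}.
int(A) = ⋃ {U ∈ τ : U ⊆ A}. Opens contained in A: ∅, {charlie}.
Taking the union of these: int(A) = {charlie}.
cl(A) = ⋂ {C closed : A ⊆ C}. Closed sets containing A: {alfa, charlie, echo}, {alfa, bravo, charlie, delta, echo}.
Intersecting these: cl(A) = {alfa, charlie, echo}.
∂A = cl(A) ∖ int(A) = {alfa, charlie, echo} ∖ {charlie} = {alfa, echo}.


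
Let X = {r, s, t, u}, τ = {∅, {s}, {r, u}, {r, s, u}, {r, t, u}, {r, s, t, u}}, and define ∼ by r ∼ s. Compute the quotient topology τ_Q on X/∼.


X/∼ = {[r=s], [t], [u]}; |τ_Q| = 3.

Equivalence classes: [r=s], [t], [u].
Quotient map π: X → X/∼ sends r ↦ [r=s], s ↦ [r=s], t ↦ [t], u ↦ [u].
For each subset V ⊆ X/∼, compute π^{-1}(V) ⊆ X and check whether π^{-1}(V) ∈ τ. V is open in τ_Q iff π^{-1}(V) ∈ τ.
  V = {}: π^{-1}(V) = ∅ ∈ τ ✓.
  V = {[r=s]}: π^{-1}(V) = {r, s} ∉ τ ✗.
  V = {[t]}: π^{-1}(V) = {t} ∉ τ ✗.
  V = {[r=s], [t]}: π^{-1}(V) = {r, s, t} ∉ τ ✗.
  V = {[u]}: π^{-1}(V) = {u} ∉ τ ✗.
  V = {[r=s], [u]}: π^{-1}(V) = {r, s, u} ∈ τ ✓.
  V = {[t], [u]}: π^{-1}(V) = {t, u} ∉ τ ✗.
  V = {[r=s], [t], [u]}: π^{-1}(V) = {r, s, t, u} ∈ τ ✓.
Open sets in the quotient: τ_Q = {{}, {[r=s], [u]}, {[r=s], [t], [u]}} (3 elements).


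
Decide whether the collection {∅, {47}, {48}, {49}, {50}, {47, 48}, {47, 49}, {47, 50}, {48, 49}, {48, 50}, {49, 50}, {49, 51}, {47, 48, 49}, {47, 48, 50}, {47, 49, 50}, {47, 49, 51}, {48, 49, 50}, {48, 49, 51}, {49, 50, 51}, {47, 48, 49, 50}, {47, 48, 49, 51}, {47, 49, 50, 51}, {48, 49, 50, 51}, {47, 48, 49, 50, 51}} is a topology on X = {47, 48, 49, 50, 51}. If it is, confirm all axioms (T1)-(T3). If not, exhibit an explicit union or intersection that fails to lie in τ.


τ IS a topology on X.

Axiom (T1): ∅ ∈ τ? Yes; X ∈ τ? Yes.
Axiom (T2/T3): check pairwise unions and intersections of members of τ.
All pairwise intersections and unions checked — each lies in τ. Therefore τ satisfies (T1), (T2), (T3): it IS a topology on X.


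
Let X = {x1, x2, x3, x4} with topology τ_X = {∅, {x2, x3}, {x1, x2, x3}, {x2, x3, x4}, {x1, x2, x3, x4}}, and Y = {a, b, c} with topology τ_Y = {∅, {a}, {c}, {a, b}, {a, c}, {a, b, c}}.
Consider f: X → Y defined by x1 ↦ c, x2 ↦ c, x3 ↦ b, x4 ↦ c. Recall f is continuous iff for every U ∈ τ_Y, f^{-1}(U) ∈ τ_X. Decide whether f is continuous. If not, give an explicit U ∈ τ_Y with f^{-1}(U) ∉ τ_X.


f is NOT continuous.

Compute f^{-1}(U) for each U ∈ τ_Y:
  U = ∅: f^{-1}(U) = ∅ ∈ τ_X ✓.
  U = {a}: f^{-1}(U) = ∅ ∈ τ_X ✓.
  U = {c}: f^{-1}(U) = {x1, x2, x4} ∉ τ_X ✗.
  U = {a, b}: f^{-1}(U) = {x3} ∉ τ_X ✗.
  U = {a, c}: f^{-1}(U) = {x1, x2, x4} ∉ τ_X ✗.
  U = {a, b, c}: f^{-1}(U) = {x1, x2, x3, x4} ∈ τ_X ✓.
Found U = {c} with f^{-1}(U) = {x1, x2, x4} not in τ_X. Therefore f is NOT continuous.


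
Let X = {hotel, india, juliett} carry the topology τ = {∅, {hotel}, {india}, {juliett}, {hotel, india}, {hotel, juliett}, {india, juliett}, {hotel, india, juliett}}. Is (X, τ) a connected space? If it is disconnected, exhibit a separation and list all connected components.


(X, τ) is disconnected; components = [{hotel}, {india}, {juliett}].

Find clopen sets (U ∈ τ with X ∖ U ∈ τ):
  U = ∅, X ∖ U = {hotel, india, juliett} — both open, so U is clopen.
  U = {hotel}, X ∖ U = {india, juliett} — both open, so U is clopen.
  U = {india}, X ∖ U = {hotel, juliett} — both open, so U is clopen.
  U = {juliett}, X ∖ U = {hotel, india} — both open, so U is clopen.
  U = {hotel, india}, X ∖ U = {juliett} — both open, so U is clopen.
  U = {hotel, juliett}, X ∖ U = {india} — both open, so U is clopen.
  U = {india, juliett}, X ∖ U = {hotel} — both open, so U is clopen.
  U = {hotel, india, juliett}, X ∖ U = ∅ — both open, so U is clopen.
Nontrivial clopen(s) exist: e.g. {hotel, india}. So (X, τ) is disconnected.
Compute connected components by grouping points that agree on all clopens:
  component: {hotel}
  component: {india}
  component: {juliett}


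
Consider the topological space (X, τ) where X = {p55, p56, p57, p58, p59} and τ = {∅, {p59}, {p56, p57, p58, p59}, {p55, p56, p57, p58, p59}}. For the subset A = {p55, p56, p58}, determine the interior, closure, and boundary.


int(A) = ∅, cl(A) = {p55, p56, p57, p58}, ∂A = {p55, p56, p57, p58}.

Closed sets in (X, τ) are complements of opens:
  closed(X, τ) = {∅, {p55}, {p55, p56, p57, p58}, {p55, p56, p57, p58, p59}}.
int(A) = ⋃ {U ∈ τ : U ⊆ A}. Opens contained in A: ∅.
Taking the union of these: int(A) = ∅.
cl(A) = ⋂ {C closed : A ⊆ C}. Closed sets containing A: {p55, p56, p57, p58}, {p55, p56, p57, p58, p59}.
Intersecting these: cl(A) = {p55, p56, p57, p58}.
∂A = cl(A) ∖ int(A) = {p55, p56, p57, p58} ∖ ∅ = {p55, p56, p57, p58}.


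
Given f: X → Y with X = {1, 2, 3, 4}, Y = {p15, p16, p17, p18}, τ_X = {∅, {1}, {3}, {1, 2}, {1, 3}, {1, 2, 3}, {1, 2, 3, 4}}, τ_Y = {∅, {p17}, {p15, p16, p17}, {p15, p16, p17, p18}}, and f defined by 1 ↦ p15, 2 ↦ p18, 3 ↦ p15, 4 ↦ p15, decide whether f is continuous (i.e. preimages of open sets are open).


f is NOT continuous.

Compute f^{-1}(U) for each U ∈ τ_Y:
  U = ∅: f^{-1}(U) = ∅ ∈ τ_X ✓.
  U = {p17}: f^{-1}(U) = ∅ ∈ τ_X ✓.
  U = {p15, p16, p17}: f^{-1}(U) = {1, 3, 4} ∉ τ_X ✗.
  U = {p15, p16, p17, p18}: f^{-1}(U) = {1, 2, 3, 4} ∈ τ_X ✓.
Found U = {p15, p16, p17} with f^{-1}(U) = {1, 3, 4} not in τ_X. Therefore f is NOT continuous.


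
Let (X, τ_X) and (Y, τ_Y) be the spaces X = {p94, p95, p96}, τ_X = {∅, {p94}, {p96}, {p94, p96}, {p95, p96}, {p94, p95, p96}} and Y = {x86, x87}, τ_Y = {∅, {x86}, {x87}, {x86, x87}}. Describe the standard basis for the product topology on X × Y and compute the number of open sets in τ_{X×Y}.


Basis B = {∅ × ∅, {p94} × {x86}, {p94} × {x87}, {p96} × {x86}, {p96} × {x87}, {p94} × {x86, x87}, {p94, p96} × {x86}, {p94, p96} × {x87}, {p95, p96} × {x86}, {p95, p96} × {x87}, {p96} × {x86, x87}, {p94, p95, p96} × {x86}, {p94, p95, p96} × {x87}, {p94, p96} × {x86, x87}, {p95, p96} × {x86, x87}, {p94, p95, p96} × {x86, x87}}; |τ_{X×Y}| = 36.

Enumerate products U × V with U ∈ τ_X, V ∈ τ_Y (deduplicated):
  ∅ × ∅ = {} (∅)
  {p94} × {x86} = {(p94,x86)}
  {p94} × {x87} = {(p94,x87)}
  {p96} × {x86} = {(p96,x86)}
  {p96} × {x87} = {(p96,x87)}
  {p94} × {x86, x87} = {(p94,x86), (p94,x87)}
  {p94, p96} × {x86} = {(p94,x86), (p96,x86)}
  {p94, p96} × {x87} = {(p94,x87), (p96,x87)}
  {p95, p96} × {x86} = {(p95,x86), (p96,x86)}
  {p95, p96} × {x87} = {(p95,x87), (p96,x87)}
  {p96} × {x86, x87} = {(p96,x86), (p96,x87)}
  {p94, p95, p96} × {x86} = {(p94,x86), (p95,x86), (p96,x86)}
  {p94, p95, p96} × {x87} = {(p94,x87), (p95,x87), (p96,x87)}
  {p94, p96} × {x86, x87} = {(p94,x86), (p94,x87), (p96,x86), (p96,x87)}
  {p95, p96} × {x86, x87} = {(p95,x86), (p95,x87), (p96,x86), (p96,x87)}
  {p94, p95, p96} × {x86, x87} = {(p94,x86), (p94,x87), (p95,x86), (p95,x87), (p96,x86), (p96,x87)}
These 16 distinct sets form the basis B.
Close under arbitrary unions to get τ_{X×Y}; counting gives |τ_{X×Y}| = 36.


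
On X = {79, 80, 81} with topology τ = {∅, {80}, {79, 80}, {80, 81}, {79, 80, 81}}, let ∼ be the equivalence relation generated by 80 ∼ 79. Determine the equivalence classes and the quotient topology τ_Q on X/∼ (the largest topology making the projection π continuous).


X/∼ = {[79=80], [81]}; |τ_Q| = 3.

Equivalence classes: [79=80], [81].
Quotient map π: X → X/∼ sends 79 ↦ [79=80], 80 ↦ [79=80], 81 ↦ [81].
For each subset V ⊆ X/∼, compute π^{-1}(V) ⊆ X and check whether π^{-1}(V) ∈ τ. V is open in τ_Q iff π^{-1}(V) ∈ τ.
  V = {}: π^{-1}(V) = ∅ ∈ τ ✓.
  V = {[79=80]}: π^{-1}(V) = {79, 80} ∈ τ ✓.
  V = {[81]}: π^{-1}(V) = {81} ∉ τ ✗.
  V = {[79=80], [81]}: π^{-1}(V) = {79, 80, 81} ∈ τ ✓.
Open sets in the quotient: τ_Q = {{}, {[79=80]}, {[79=80], [81]}} (3 elements).


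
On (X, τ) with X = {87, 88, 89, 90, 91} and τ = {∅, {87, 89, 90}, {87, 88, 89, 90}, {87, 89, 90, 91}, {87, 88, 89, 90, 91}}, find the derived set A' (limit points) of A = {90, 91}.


A' = {87, 88, 89, 91}

For each x ∈ X, list the open sets U ∈ τ with x ∈ U, then check whether U ∩ (A ∖ {x}) ≠ ∅ for every such U.
  x = 87: opens ∋ x are {87, 89, 90}, {87, 88, 89, 90}, {87, 89, 90, 91}, {87, 88, 89, 90, 91}; each meets A ∖ {87}, so x IS a limit point.
  x = 88: opens ∋ x are {87, 88, 89, 90}, {87, 88, 89, 90, 91}; each meets A ∖ {88}, so x IS a limit point.
  x = 89: opens ∋ x are {87, 89, 90}, {87, 88, 89, 90}, {87, 89, 90, 91}, {87, 88, 89, 90, 91}; each meets A ∖ {89}, so x IS a limit point.
  x = 90: open {87, 89, 90} ∋ x has {87, 89, 90} ∩ (A ∖ {90}) = ∅, so x is NOT a limit point.
  x = 91: opens ∋ x are {87, 89, 90, 91}, {87, 88, 89, 90, 91}; each meets A ∖ {91}, so x IS a limit point.
Collecting: A' = {87, 88, 89, 91}.


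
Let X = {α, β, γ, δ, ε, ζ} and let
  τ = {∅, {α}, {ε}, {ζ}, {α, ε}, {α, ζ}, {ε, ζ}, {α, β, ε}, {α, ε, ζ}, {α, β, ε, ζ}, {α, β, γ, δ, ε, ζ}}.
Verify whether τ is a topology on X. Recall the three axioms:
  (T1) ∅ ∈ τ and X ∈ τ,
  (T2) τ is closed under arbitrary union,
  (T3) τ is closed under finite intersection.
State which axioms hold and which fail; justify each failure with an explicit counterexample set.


τ IS a topology on X.

Axiom (T1): ∅ ∈ τ? Yes; X ∈ τ? Yes.
Axiom (T2/T3): check pairwise unions and intersections of members of τ.
All pairwise intersections and unions checked — each lies in τ. Therefore τ satisfies (T1), (T2), (T3): it IS a topology on X.


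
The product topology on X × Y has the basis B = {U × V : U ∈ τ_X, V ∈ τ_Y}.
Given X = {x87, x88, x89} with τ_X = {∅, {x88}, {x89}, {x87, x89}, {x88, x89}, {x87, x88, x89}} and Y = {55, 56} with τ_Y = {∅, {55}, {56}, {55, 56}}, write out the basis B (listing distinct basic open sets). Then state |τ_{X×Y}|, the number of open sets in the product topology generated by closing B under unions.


Basis B = {∅ × ∅, {x88} × {55}, {x88} × {56}, {x89} × {55}, {x89} × {56}, {x87, x89} × {55}, {x87, x89} × {56}, {x88} × {55, 56}, {x88, x89} × {55}, {x88, x89} × {56}, {x89} × {55, 56}, {x87, x88, x89} × {55}, {x87, x88, x89} × {56}, {x87, x89} × {55, 56}, {x88, x89} × {55, 56}, {x87, x88, x89} × {55, 56}}; |τ_{X×Y}| = 36.

Enumerate products U × V with U ∈ τ_X, V ∈ τ_Y (deduplicated):
  ∅ × ∅ = {} (∅)
  {x88} × {55} = {(x88,55)}
  {x88} × {56} = {(x88,56)}
  {x89} × {55} = {(x89,55)}
  {x89} × {56} = {(x89,56)}
  {x87, x89} × {55} = {(x87,55), (x89,55)}
  {x87, x89} × {56} = {(x87,56), (x89,56)}
  {x88} × {55, 56} = {(x88,55), (x88,56)}
  {x88, x89} × {55} = {(x88,55), (x89,55)}
  {x88, x89} × {56} = {(x88,56), (x89,56)}
  {x89} × {55, 56} = {(x89,55), (x89,56)}
  {x87, x88, x89} × {55} = {(x87,55), (x88,55), (x89,55)}
  {x87, x88, x89} × {56} = {(x87,56), (x88,56), (x89,56)}
  {x87, x89} × {55, 56} = {(x87,55), (x87,56), (x89,55), (x89,56)}
  {x88, x89} × {55, 56} = {(x88,55), (x88,56), (x89,55), (x89,56)}
  {x87, x88, x89} × {55, 56} = {(x87,55), (x87,56), (x88,55), (x88,56), (x89,55), (x89,56)}
These 16 distinct sets form the basis B.
Close under arbitrary unions to get τ_{X×Y}; counting gives |τ_{X×Y}| = 36.


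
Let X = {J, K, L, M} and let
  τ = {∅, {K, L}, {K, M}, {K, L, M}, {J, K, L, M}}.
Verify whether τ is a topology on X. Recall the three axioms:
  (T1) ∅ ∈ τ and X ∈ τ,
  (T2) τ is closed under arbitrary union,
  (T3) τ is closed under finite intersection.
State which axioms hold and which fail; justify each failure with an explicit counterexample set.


τ is NOT a topology on X.

Axiom (T1): ∅ ∈ τ? Yes; X ∈ τ? Yes.
Axiom (T2/T3): check pairwise unions and intersections of members of τ.
Counterexample for (T3): {K, L} ∩ {K, M} = {K} ∉ τ. Therefore τ is NOT a topology.


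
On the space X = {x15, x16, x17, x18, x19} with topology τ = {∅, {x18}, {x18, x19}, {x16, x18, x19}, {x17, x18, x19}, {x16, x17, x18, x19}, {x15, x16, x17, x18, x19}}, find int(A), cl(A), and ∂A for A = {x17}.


int(A) = ∅, cl(A) = {x15, x17}, ∂A = {x15, x17}.

Closed sets in (X, τ) are complements of opens:
  closed(X, τ) = {∅, {x15}, {x15, x16}, {x15, x17}, {x15, x16, x17}, {x15, x16, x17, x19}, {x15, x16, x17, x18, x19}}.
int(A) = ⋃ {U ∈ τ : U ⊆ A}. Opens contained in A: ∅.
Taking the union of these: int(A) = ∅.
cl(A) = ⋂ {C closed : A ⊆ C}. Closed sets containing A: {x15, x17}, {x15, x16, x17}, {x15, x16, x17, x19}, {x15, x16, x17, x18, x19}.
Intersecting these: cl(A) = {x15, x17}.
∂A = cl(A) ∖ int(A) = {x15, x17} ∖ ∅ = {x15, x17}.


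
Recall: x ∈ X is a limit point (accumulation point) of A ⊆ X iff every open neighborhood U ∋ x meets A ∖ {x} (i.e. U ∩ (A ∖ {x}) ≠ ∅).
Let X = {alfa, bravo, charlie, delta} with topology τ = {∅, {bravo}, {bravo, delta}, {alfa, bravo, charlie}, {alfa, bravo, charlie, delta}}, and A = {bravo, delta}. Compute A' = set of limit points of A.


A' = {alfa, charlie, delta}

For each x ∈ X, list the open sets U ∈ τ with x ∈ U, then check whether U ∩ (A ∖ {x}) ≠ ∅ for every such U.
  x = alfa: opens ∋ x are {alfa, bravo, charlie}, {alfa, bravo, charlie, delta}; each meets A ∖ {alfa}, so x IS a limit point.
  x = bravo: open {bravo} ∋ x has {bravo} ∩ (A ∖ {bravo}) = ∅, so x is NOT a limit point.
  x = charlie: opens ∋ x are {alfa, bravo, charlie}, {alfa, bravo, charlie, delta}; each meets A ∖ {charlie}, so x IS a limit point.
  x = delta: opens ∋ x are {bravo, delta}, {alfa, bravo, charlie, delta}; each meets A ∖ {delta}, so x IS a limit point.
Collecting: A' = {alfa, charlie, delta}.


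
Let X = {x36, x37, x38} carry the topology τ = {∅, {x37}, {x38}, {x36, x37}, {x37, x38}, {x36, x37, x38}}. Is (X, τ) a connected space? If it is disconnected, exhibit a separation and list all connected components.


(X, τ) is disconnected; components = [{x38}, {x36, x37}].

Find clopen sets (U ∈ τ with X ∖ U ∈ τ):
  U = ∅, X ∖ U = {x36, x37, x38} — both open, so U is clopen.
  U = {x38}, X ∖ U = {x36, x37} — both open, so U is clopen.
  U = {x36, x37}, X ∖ U = {x38} — both open, so U is clopen.
  U = {x36, x37, x38}, X ∖ U = ∅ — both open, so U is clopen.
Nontrivial clopen(s) exist: e.g. {x36, x37}. So (X, τ) is disconnected.
Compute connected components by grouping points that agree on all clopens:
  component: {x38}
  component: {x36, x37}


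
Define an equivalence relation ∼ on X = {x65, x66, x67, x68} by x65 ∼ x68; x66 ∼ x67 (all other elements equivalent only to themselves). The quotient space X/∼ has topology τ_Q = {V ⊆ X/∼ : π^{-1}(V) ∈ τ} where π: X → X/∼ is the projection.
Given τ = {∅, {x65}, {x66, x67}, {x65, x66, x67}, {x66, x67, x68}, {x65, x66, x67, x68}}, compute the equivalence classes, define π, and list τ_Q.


X/∼ = {[x65=x68], [x66=x67]}; |τ_Q| = 3.

Equivalence classes: [x65=x68], [x66=x67].
Quotient map π: X → X/∼ sends x65 ↦ [x65=x68], x66 ↦ [x66=x67], x67 ↦ [x66=x67], x68 ↦ [x65=x68].
For each subset V ⊆ X/∼, compute π^{-1}(V) ⊆ X and check whether π^{-1}(V) ∈ τ. V is open in τ_Q iff π^{-1}(V) ∈ τ.
  V = {}: π^{-1}(V) = ∅ ∈ τ ✓.
  V = {[x65=x68]}: π^{-1}(V) = {x65, x68} ∉ τ ✗.
  V = {[x66=x67]}: π^{-1}(V) = {x66, x67} ∈ τ ✓.
  V = {[x65=x68], [x66=x67]}: π^{-1}(V) = {x65, x66, x67, x68} ∈ τ ✓.
Open sets in the quotient: τ_Q = {{}, {[x66=x67]}, {[x65=x68], [x66=x67]}} (3 elements).


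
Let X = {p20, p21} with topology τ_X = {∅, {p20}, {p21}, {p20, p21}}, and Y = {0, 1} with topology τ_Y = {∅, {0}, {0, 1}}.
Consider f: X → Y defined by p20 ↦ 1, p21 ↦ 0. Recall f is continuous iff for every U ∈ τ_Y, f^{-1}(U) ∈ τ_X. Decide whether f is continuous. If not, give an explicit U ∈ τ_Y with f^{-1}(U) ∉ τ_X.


f IS continuous.

Compute f^{-1}(U) for each U ∈ τ_Y:
  U = ∅: f^{-1}(U) = ∅ ∈ τ_X ✓.
  U = {0}: f^{-1}(U) = {p21} ∈ τ_X ✓.
  U = {0, 1}: f^{-1}(U) = {p20, p21} ∈ τ_X ✓.
Every preimage lies in τ_X, so f IS continuous.


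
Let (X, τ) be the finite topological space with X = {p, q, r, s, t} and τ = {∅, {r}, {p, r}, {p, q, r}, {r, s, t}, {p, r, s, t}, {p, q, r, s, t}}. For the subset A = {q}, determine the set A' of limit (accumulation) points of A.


A' = ∅

For each x ∈ X, list the open sets U ∈ τ with x ∈ U, then check whether U ∩ (A ∖ {x}) ≠ ∅ for every such U.
  x = p: open {p, r} ∋ x has {p, r} ∩ (A ∖ {p}) = ∅, so x is NOT a limit point.
  x = q: open {p, q, r} ∋ x has {p, q, r} ∩ (A ∖ {q}) = ∅, so x is NOT a limit point.
  x = r: open {r} ∋ x has {r} ∩ (A ∖ {r}) = ∅, so x is NOT a limit point.
  x = s: open {r, s, t} ∋ x has {r, s, t} ∩ (A ∖ {s}) = ∅, so x is NOT a limit point.
  x = t: open {r, s, t} ∋ x has {r, s, t} ∩ (A ∖ {t}) = ∅, so x is NOT a limit point.
Collecting: A' = ∅.


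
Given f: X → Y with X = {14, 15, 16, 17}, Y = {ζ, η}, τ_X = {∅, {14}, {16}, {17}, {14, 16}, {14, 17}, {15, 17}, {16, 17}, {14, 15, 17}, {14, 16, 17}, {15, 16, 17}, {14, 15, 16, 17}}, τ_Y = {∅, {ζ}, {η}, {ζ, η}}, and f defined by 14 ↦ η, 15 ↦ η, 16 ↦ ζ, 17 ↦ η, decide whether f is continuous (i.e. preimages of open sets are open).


f IS continuous.

Compute f^{-1}(U) for each U ∈ τ_Y:
  U = ∅: f^{-1}(U) = ∅ ∈ τ_X ✓.
  U = {ζ}: f^{-1}(U) = {16} ∈ τ_X ✓.
  U = {η}: f^{-1}(U) = {14, 15, 17} ∈ τ_X ✓.
  U = {ζ, η}: f^{-1}(U) = {14, 15, 16, 17} ∈ τ_X ✓.
Every preimage lies in τ_X, so f IS continuous.


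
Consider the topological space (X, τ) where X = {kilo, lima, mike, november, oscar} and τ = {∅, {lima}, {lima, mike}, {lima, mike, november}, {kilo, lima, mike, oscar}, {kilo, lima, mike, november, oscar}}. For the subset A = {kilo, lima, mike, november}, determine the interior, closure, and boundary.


int(A) = {lima, mike, november}, cl(A) = {kilo, lima, mike, november, oscar}, ∂A = {kilo, oscar}.

Closed sets in (X, τ) are complements of opens:
  closed(X, τ) = {∅, {november}, {kilo, oscar}, {kilo, november, oscar}, {kilo, mike, november, oscar}, {kilo, lima, mike, november, oscar}}.
int(A) = ⋃ {U ∈ τ : U ⊆ A}. Opens contained in A: ∅, {lima}, {lima, mike}, {lima, mike, november}.
Taking the union of these: int(A) = {lima, mike, november}.
cl(A) = ⋂ {C closed : A ⊆ C}. Closed sets containing A: {kilo, lima, mike, november, oscar}.
Intersecting these: cl(A) = {kilo, lima, mike, november, oscar}.
∂A = cl(A) ∖ int(A) = {kilo, lima, mike, november, oscar} ∖ {lima, mike, november} = {kilo, oscar}.


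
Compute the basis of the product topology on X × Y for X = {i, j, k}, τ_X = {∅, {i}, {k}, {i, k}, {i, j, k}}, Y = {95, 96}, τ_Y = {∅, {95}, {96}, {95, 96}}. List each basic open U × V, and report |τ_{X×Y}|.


Basis B = {∅ × ∅, {i} × {95}, {i} × {96}, {k} × {95}, {k} × {96}, {i} × {95, 96}, {i, k} × {95}, {i, k} × {96}, {k} × {95, 96}, {i, j, k} × {95}, {i, j, k} × {96}, {i, k} × {95, 96}, {i, j, k} × {95, 96}}; |τ_{X×Y}| = 25.

Enumerate products U × V with U ∈ τ_X, V ∈ τ_Y (deduplicated):
  ∅ × ∅ = {} (∅)
  {i} × {95} = {(i,95)}
  {i} × {96} = {(i,96)}
  {k} × {95} = {(k,95)}
  {k} × {96} = {(k,96)}
  {i} × {95, 96} = {(i,95), (i,96)}
  {i, k} × {95} = {(i,95), (k,95)}
  {i, k} × {96} = {(i,96), (k,96)}
  {k} × {95, 96} = {(k,95), (k,96)}
  {i, j, k} × {95} = {(i,95), (j,95), (k,95)}
  {i, j, k} × {96} = {(i,96), (j,96), (k,96)}
  {i, k} × {95, 96} = {(i,95), (i,96), (k,95), (k,96)}
  {i, j, k} × {95, 96} = {(i,95), (i,96), (j,95), (j,96), (k,95), (k,96)}
These 13 distinct sets form the basis B.
Close under arbitrary unions to get τ_{X×Y}; counting gives |τ_{X×Y}| = 25.


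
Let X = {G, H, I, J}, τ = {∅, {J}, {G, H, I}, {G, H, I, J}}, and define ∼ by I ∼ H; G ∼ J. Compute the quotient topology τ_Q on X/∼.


X/∼ = {[G=J], [H=I]}; |τ_Q| = 2.

Equivalence classes: [G=J], [H=I].
Quotient map π: X → X/∼ sends G ↦ [G=J], H ↦ [H=I], I ↦ [H=I], J ↦ [G=J].
For each subset V ⊆ X/∼, compute π^{-1}(V) ⊆ X and check whether π^{-1}(V) ∈ τ. V is open in τ_Q iff π^{-1}(V) ∈ τ.
  V = {}: π^{-1}(V) = ∅ ∈ τ ✓.
  V = {[G=J]}: π^{-1}(V) = {G, J} ∉ τ ✗.
  V = {[H=I]}: π^{-1}(V) = {H, I} ∉ τ ✗.
  V = {[G=J], [H=I]}: π^{-1}(V) = {G, H, I, J} ∈ τ ✓.
Open sets in the quotient: τ_Q = {{}, {[G=J], [H=I]}} (2 elements).


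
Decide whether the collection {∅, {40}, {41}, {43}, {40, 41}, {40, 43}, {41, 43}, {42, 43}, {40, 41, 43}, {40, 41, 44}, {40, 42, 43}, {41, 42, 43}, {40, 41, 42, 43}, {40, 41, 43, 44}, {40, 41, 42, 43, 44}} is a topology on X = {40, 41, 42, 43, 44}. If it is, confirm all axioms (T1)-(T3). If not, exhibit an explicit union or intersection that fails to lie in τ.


τ IS a topology on X.

Axiom (T1): ∅ ∈ τ? Yes; X ∈ τ? Yes.
Axiom (T2/T3): check pairwise unions and intersections of members of τ.
All pairwise intersections and unions checked — each lies in τ. Therefore τ satisfies (T1), (T2), (T3): it IS a topology on X.


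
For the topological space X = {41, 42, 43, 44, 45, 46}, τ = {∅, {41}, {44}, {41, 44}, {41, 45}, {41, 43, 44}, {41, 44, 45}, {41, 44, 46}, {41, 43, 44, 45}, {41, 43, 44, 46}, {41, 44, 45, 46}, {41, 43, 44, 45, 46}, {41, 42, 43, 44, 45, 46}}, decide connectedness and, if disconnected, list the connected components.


(X, τ) is connected.

Find clopen sets (U ∈ τ with X ∖ U ∈ τ):
  U = ∅, X ∖ U = {41, 42, 43, 44, 45, 46} — both open, so U is clopen.
  U = {41, 42, 43, 44, 45, 46}, X ∖ U = ∅ — both open, so U is clopen.
Only trivial clopens (∅ and X) exist, so (X, τ) is connected.
Compute connected components by grouping points that agree on all clopens:
  component: {41, 42, 43, 44, 45, 46}


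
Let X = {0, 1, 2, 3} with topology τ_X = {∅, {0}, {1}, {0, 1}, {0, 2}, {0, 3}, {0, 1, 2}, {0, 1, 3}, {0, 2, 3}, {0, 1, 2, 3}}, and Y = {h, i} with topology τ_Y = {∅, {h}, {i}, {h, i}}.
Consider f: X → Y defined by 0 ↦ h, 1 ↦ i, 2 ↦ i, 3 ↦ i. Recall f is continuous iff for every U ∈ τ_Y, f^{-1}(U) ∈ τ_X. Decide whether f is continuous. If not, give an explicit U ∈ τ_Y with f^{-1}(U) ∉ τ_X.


f is NOT continuous.

Compute f^{-1}(U) for each U ∈ τ_Y:
  U = ∅: f^{-1}(U) = ∅ ∈ τ_X ✓.
  U = {h}: f^{-1}(U) = {0} ∈ τ_X ✓.
  U = {i}: f^{-1}(U) = {1, 2, 3} ∉ τ_X ✗.
  U = {h, i}: f^{-1}(U) = {0, 1, 2, 3} ∈ τ_X ✓.
Found U = {i} with f^{-1}(U) = {1, 2, 3} not in τ_X. Therefore f is NOT continuous.


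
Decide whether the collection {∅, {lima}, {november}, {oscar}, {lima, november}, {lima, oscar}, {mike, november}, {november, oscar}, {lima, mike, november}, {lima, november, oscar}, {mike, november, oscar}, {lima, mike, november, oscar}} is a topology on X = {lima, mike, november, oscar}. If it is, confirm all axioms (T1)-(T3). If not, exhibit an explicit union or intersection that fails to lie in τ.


τ IS a topology on X.

Axiom (T1): ∅ ∈ τ? Yes; X ∈ τ? Yes.
Axiom (T2/T3): check pairwise unions and intersections of members of τ.
All pairwise intersections and unions checked — each lies in τ. Therefore τ satisfies (T1), (T2), (T3): it IS a topology on X.


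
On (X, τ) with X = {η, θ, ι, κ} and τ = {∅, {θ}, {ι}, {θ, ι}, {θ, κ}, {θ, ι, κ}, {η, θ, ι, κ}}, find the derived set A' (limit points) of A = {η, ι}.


A' = {η}

For each x ∈ X, list the open sets U ∈ τ with x ∈ U, then check whether U ∩ (A ∖ {x}) ≠ ∅ for every such U.
  x = η: opens ∋ x are {η, θ, ι, κ}; each meets A ∖ {η}, so x IS a limit point.
  x = θ: open {θ} ∋ x has {θ} ∩ (A ∖ {θ}) = ∅, so x is NOT a limit point.
  x = ι: open {ι} ∋ x has {ι} ∩ (A ∖ {ι}) = ∅, so x is NOT a limit point.
  x = κ: open {θ, κ} ∋ x has {θ, κ} ∩ (A ∖ {κ}) = ∅, so x is NOT a limit point.
Collecting: A' = {η}.


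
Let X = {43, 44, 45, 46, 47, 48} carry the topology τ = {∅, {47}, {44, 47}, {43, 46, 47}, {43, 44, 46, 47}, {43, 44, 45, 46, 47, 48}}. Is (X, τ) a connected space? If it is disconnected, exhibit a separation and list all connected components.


(X, τ) is connected.

Find clopen sets (U ∈ τ with X ∖ U ∈ τ):
  U = ∅, X ∖ U = {43, 44, 45, 46, 47, 48} — both open, so U is clopen.
  U = {43, 44, 45, 46, 47, 48}, X ∖ U = ∅ — both open, so U is clopen.
Only trivial clopens (∅ and X) exist, so (X, τ) is connected.
Compute connected components by grouping points that agree on all clopens:
  component: {43, 44, 45, 46, 47, 48}


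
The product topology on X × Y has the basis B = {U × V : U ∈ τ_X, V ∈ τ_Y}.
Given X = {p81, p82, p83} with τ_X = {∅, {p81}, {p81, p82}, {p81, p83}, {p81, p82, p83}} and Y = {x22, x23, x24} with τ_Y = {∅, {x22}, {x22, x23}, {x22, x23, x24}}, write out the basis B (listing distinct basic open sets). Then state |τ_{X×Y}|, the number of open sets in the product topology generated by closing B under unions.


Basis B = {∅ × ∅, {p81} × {x22}, {p81} × {x22, x23}, {p81, p82} × {x22}, {p81, p83} × {x22}, {p81} × {x22, x23, x24}, {p81, p82, p83} × {x22}, {p81, p82} × {x22, x23}, {p81, p83} × {x22, x23}, {p81, p82} × {x22, x23, x24}, {p81, p83} × {x22, x23, x24}, {p81, p82, p83} × {x22, x23}, {p81, p82, p83} × {x22, x23, x24}}; |τ_{X×Y}| = 30.

Enumerate products U × V with U ∈ τ_X, V ∈ τ_Y (deduplicated):
  ∅ × ∅ = {} (∅)
  {p81} × {x22} = {(p81,x22)}
  {p81} × {x22, x23} = {(p81,x22), (p81,x23)}
  {p81, p82} × {x22} = {(p81,x22), (p82,x22)}
  {p81, p83} × {x22} = {(p81,x22), (p83,x22)}
  {p81} × {x22, x23, x24} = {(p81,x22), (p81,x23), (p81,x24)}
  {p81, p82, p83} × {x22} = {(p81,x22), (p82,x22), (p83,x22)}
  {p81, p82} × {x22, x23} = {(p81,x22), (p81,x23), (p82,x22), (p82,x23)}
  {p81, p83} × {x22, x23} = {(p81,x22), (p81,x23), (p83,x22), (p83,x23)}
  {p81, p82} × {x22, x23, x24} = {(p81,x22), (p81,x23), (p81,x24), (p82,x22), (p82,x23), (p82,x24)}
  {p81, p83} × {x22, x23, x24} = {(p81,x22), (p81,x23), (p81,x24), (p83,x22), (p83,x23), (p83,x24)}
  {p81, p82, p83} × {x22, x23} = {(p81,x22), (p81,x23), (p82,x22), (p82,x23), (p83,x22), (p83,x23)}
  {p81, p82, p83} × {x22, x23, x24} = {(p81,x22), (p81,x23), (p81,x24), (p82,x22), (p82,x23), (p82,x24), (p83,x22), (p83,x23), (p83,x24)}
These 13 distinct sets form the basis B.
Close under arbitrary unions to get τ_{X×Y}; counting gives |τ_{X×Y}| = 30.


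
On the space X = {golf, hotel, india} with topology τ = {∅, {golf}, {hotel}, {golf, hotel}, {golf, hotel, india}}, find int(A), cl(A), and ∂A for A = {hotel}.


int(A) = {hotel}, cl(A) = {hotel, india}, ∂A = {india}.

Closed sets in (X, τ) are complements of opens:
  closed(X, τ) = {∅, {india}, {golf, india}, {hotel, india}, {golf, hotel, india}}.
int(A) = ⋃ {U ∈ τ : U ⊆ A}. Opens contained in A: ∅, {hotel}.
Taking the union of these: int(A) = {hotel}.
cl(A) = ⋂ {C closed : A ⊆ C}. Closed sets containing A: {hotel, india}, {golf, hotel, india}.
Intersecting these: cl(A) = {hotel, india}.
∂A = cl(A) ∖ int(A) = {hotel, india} ∖ {hotel} = {india}.


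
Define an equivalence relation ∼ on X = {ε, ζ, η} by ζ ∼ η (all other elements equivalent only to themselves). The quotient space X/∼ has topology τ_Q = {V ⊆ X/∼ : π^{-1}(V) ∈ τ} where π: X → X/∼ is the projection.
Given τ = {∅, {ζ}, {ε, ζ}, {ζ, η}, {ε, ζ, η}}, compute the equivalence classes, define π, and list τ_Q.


X/∼ = {[ε], [ζ=η]}; |τ_Q| = 3.

Equivalence classes: [ε], [ζ=η].
Quotient map π: X → X/∼ sends ε ↦ [ε], ζ ↦ [ζ=η], η ↦ [ζ=η].
For each subset V ⊆ X/∼, compute π^{-1}(V) ⊆ X and check whether π^{-1}(V) ∈ τ. V is open in τ_Q iff π^{-1}(V) ∈ τ.
  V = {}: π^{-1}(V) = ∅ ∈ τ ✓.
  V = {[ε]}: π^{-1}(V) = {ε} ∉ τ ✗.
  V = {[ζ=η]}: π^{-1}(V) = {ζ, η} ∈ τ ✓.
  V = {[ε], [ζ=η]}: π^{-1}(V) = {ε, ζ, η} ∈ τ ✓.
Open sets in the quotient: τ_Q = {{}, {[ζ=η]}, {[ε], [ζ=η]}} (3 elements).
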